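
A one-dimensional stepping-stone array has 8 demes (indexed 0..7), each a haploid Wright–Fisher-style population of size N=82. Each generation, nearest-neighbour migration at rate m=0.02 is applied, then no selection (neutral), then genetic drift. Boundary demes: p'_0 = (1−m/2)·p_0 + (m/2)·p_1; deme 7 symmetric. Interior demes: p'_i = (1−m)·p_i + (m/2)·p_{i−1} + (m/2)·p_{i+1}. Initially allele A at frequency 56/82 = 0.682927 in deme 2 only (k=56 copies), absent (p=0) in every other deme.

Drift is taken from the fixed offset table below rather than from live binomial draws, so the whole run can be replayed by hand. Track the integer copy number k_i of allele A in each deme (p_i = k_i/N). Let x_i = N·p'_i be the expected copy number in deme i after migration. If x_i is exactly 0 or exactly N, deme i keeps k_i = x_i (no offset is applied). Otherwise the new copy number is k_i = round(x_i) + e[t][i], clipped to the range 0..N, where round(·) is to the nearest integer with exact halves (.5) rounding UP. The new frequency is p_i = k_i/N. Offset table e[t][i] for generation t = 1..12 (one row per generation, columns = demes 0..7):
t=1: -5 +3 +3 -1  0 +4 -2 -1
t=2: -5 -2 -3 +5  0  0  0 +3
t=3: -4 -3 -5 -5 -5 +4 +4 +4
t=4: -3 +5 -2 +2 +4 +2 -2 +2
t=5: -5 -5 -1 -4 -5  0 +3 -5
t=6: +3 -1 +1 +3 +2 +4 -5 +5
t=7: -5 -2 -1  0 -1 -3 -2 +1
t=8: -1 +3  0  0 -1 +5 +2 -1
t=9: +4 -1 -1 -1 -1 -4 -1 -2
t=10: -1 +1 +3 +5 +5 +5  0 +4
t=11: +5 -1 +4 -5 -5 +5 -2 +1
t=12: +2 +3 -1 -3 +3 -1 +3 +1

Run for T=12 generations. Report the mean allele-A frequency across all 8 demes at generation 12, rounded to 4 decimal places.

0.1006

t=0: k=[0 0 56 0 0 0 0 0]
t=1: x=[0.0000 0.5600 54.8800 0.5600 0.0000 0.0000 0.0000 0.0000] k=[0 4 58 0 0 0 0 0]
t=2: x=[0.0400 4.5000 56.8800 0.5800 0.0000 0.0000 0.0000 0.0000] k=[0 3 54 6 0 0 0 0]
t=3: x=[0.0300 3.4800 53.0100 6.4200 0.0600 0.0000 0.0000 0.0000] k=[0 0 48 1 0 0 0 0]
t=4: x=[0.0000 0.4800 47.0500 1.4600 0.0100 0.0000 0.0000 0.0000] k=[0 5 45 3 4 0 0 0]
t=5: x=[0.0500 5.3500 44.1800 3.4300 3.9500 0.0400 0.0000 0.0000] k=[0 0 43 0 0 0 0 0]
t=6: x=[0.0000 0.4300 42.1400 0.4300 0.0000 0.0000 0.0000 0.0000] k=[0 0 43 3 0 0 0 0]
t=7: x=[0.0000 0.4300 42.1700 3.3700 0.0300 0.0000 0.0000 0.0000] k=[0 0 41 3 0 0 0 0]
t=8: x=[0.0000 0.4100 40.2100 3.3500 0.0300 0.0000 0.0000 0.0000] k=[0 3 40 3 0 0 0 0]
t=9: x=[0.0300 3.3400 39.2600 3.3400 0.0300 0.0000 0.0000 0.0000] k=[4 2 38 2 0 0 0 0]
t=10: x=[3.9800 2.3800 37.2800 2.3400 0.0200 0.0000 0.0000 0.0000] k=[3 3 40 7 5 0 0 0]
t=11: x=[3.0000 3.3700 39.3000 7.3100 4.9700 0.0500 0.0000 0.0000] k=[8 2 43 2 0 5 0 0]
t=12: x=[7.9400 2.4700 42.1800 2.3900 0.0700 4.9000 0.0500 0.0000] k=[10 5 41 0 3 4 3 0]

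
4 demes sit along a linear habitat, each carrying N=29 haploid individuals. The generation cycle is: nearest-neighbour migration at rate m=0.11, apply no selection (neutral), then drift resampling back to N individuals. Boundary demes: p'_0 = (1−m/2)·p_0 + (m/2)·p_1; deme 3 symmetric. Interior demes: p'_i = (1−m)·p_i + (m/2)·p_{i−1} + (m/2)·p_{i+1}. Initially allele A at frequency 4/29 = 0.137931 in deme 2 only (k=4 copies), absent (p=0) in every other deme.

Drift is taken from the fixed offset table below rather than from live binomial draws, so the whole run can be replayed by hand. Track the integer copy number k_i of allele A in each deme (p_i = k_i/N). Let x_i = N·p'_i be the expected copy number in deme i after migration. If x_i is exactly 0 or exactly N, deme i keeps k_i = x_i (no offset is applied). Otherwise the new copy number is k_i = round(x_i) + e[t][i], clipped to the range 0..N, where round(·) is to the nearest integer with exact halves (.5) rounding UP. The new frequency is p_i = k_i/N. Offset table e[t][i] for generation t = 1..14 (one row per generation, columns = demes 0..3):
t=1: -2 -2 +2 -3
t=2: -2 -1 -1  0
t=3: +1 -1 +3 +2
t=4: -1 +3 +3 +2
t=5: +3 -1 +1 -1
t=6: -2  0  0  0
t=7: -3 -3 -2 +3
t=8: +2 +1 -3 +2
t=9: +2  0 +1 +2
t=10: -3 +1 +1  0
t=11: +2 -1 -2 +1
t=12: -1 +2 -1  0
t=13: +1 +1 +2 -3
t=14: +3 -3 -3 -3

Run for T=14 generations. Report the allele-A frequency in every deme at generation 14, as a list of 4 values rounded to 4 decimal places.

t=0: k=[0 0 4 0]
t=1: x=[0.0000 0.2200 3.5600 0.2200] k=[0 0 6 0]
t=2: x=[0.0000 0.3300 5.3400 0.3300] k=[0 0 4 0]
t=3: x=[0.0000 0.2200 3.5600 0.2200] k=[0 0 7 2]
t=4: x=[0.0000 0.3850 6.3400 2.2750] k=[0 3 9 4]
t=5: x=[0.1650 3.1650 8.3950 4.2750] k=[3 2 9 3]
t=6: x=[2.9450 2.4400 8.2850 3.3300] k=[1 2 8 3]
t=7: x=[1.0550 2.2750 7.3950 3.2750] k=[0 0 5 6]
t=8: x=[0.0000 0.2750 4.7800 5.9450] k=[0 1 2 8]
t=9: x=[0.0550 1.0000 2.2750 7.6700] k=[2 1 3 10]
t=10: x=[1.9450 1.1650 3.2750 9.6150] k=[0 2 4 10]
t=11: x=[0.1100 2.0000 4.2200 9.6700] k=[2 1 2 11]
t=12: x=[1.9450 1.1100 2.4400 10.5050] k=[1 3 1 11]
t=13: x=[1.1100 2.7800 1.6600 10.4500] k=[2 4 4 7]
t=14: x=[2.1100 3.8900 4.1650 6.8350] k=[5 1 1 4]

[0.1724, 0.0345, 0.0345, 0.1379]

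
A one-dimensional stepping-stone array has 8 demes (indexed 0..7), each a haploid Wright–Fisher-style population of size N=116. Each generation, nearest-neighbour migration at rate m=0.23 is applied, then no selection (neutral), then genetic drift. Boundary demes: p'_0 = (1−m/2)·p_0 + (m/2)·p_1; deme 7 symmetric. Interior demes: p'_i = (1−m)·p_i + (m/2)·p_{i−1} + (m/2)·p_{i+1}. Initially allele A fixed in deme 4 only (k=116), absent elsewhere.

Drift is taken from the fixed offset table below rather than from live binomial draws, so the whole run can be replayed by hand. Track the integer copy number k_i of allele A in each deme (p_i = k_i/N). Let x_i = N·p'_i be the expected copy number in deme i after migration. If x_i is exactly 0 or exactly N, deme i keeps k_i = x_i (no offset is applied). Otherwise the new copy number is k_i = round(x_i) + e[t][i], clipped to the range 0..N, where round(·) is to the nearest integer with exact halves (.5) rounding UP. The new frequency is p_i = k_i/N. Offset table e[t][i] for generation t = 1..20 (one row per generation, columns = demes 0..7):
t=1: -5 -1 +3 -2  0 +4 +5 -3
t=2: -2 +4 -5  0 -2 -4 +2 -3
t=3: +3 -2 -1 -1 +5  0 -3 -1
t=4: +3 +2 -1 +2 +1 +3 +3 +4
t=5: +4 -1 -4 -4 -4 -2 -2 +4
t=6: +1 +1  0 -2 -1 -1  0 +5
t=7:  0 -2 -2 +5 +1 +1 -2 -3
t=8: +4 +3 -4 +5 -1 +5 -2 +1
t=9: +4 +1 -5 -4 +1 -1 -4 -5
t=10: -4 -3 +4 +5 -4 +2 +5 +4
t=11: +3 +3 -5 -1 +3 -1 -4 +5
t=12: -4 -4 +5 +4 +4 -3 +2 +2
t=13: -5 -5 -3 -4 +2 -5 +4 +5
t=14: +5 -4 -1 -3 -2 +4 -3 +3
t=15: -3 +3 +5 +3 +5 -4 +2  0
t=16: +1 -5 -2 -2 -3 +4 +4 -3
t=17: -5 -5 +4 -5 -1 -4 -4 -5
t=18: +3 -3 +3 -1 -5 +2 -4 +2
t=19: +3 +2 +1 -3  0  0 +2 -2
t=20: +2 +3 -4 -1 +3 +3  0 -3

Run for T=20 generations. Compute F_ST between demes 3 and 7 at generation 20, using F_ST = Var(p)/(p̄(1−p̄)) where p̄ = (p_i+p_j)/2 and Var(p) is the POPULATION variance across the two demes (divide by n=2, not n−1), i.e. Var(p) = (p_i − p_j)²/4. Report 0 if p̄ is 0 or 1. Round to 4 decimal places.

0.0002

t=0: k=[0 0 0 0 116 0 0 0]
t=1: x=[0.0000 0.0000 0.0000 13.3400 89.3200 13.3400 0.0000 0.0000] k=[0 0 0 11 89 17 0 0]
t=2: x=[0.0000 0.0000 1.2650 18.7050 71.7500 23.3250 1.9550 0.0000] k=[0 0 0 19 70 19 4 0]
t=3: x=[0.0000 0.0000 2.1850 22.6800 58.2700 23.1400 5.2650 0.4600] k=[0 0 1 22 63 23 2 0]
t=4: x=[0.0000 0.1150 3.3000 24.3000 53.6850 25.1850 4.1850 0.2300] k=[0 2 2 26 55 28 7 4]
t=5: x=[0.2300 1.7700 4.7600 26.5750 48.5600 28.6900 9.0700 4.3450] k=[4 1 1 23 45 27 7 8]
t=6: x=[3.6550 1.3450 3.5300 23.0000 40.4000 26.7700 9.4150 7.8850] k=[5 2 4 21 39 26 9 13]
t=7: x=[4.6550 2.5750 5.7250 21.1150 35.4350 25.5400 11.4150 12.5400] k=[5 1 4 26 36 27 9 10]
t=8: x=[4.5400 1.8050 6.1850 24.6200 33.8150 25.9650 11.1850 9.8850] k=[9 5 2 30 33 31 9 11]
t=9: x=[8.5400 5.1150 5.5650 27.1250 32.4250 28.7000 11.7600 10.7700] k=[13 6 1 23 33 28 8 6]
t=10: x=[12.1950 6.2300 4.1050 21.6200 31.2750 26.2750 10.0700 6.2300] k=[8 3 8 27 27 28 15 10]
t=11: x=[7.4250 4.1500 9.6100 24.8150 27.1150 26.3900 15.9200 10.5750] k=[10 7 5 24 30 25 12 16]
t=12: x=[9.6550 7.1150 7.4150 22.5050 28.7350 24.0800 13.9550 15.5400] k=[6 3 12 27 33 21 16 18]
t=13: x=[5.6550 4.3800 12.6900 25.9650 30.9300 21.8050 16.8050 17.7700] k=[1 0 10 22 33 17 21 23]
t=14: x=[0.8850 1.2650 10.2300 21.8850 29.8950 19.3000 20.7700 22.7700] k=[6 0 9 19 28 23 18 26]
t=15: x=[5.3100 1.7250 9.1150 18.8850 26.3900 23.0000 19.4950 25.0800] k=[2 5 14 22 31 19 21 25]
t=16: x=[2.3450 5.6900 13.8850 22.1150 28.5850 20.6100 21.2300 24.5400] k=[3 1 12 20 26 25 25 22]
t=17: x=[2.7700 2.4950 11.6550 19.7700 25.1950 25.1150 24.6550 22.3450] k=[0 0 16 15 24 21 21 17]
t=18: x=[0.0000 1.8400 14.0450 16.1500 22.6200 21.3450 20.5400 17.4600] k=[0 0 17 15 18 23 17 19]
t=19: x=[0.0000 1.9550 14.8150 15.5750 18.2300 21.7350 17.9200 18.7700] k=[0 4 16 13 18 22 20 17]
t=20: x=[0.4600 4.9200 14.2750 13.9200 17.8850 21.3100 19.8850 17.3450] k=[2 8 10 13 21 24 20 14]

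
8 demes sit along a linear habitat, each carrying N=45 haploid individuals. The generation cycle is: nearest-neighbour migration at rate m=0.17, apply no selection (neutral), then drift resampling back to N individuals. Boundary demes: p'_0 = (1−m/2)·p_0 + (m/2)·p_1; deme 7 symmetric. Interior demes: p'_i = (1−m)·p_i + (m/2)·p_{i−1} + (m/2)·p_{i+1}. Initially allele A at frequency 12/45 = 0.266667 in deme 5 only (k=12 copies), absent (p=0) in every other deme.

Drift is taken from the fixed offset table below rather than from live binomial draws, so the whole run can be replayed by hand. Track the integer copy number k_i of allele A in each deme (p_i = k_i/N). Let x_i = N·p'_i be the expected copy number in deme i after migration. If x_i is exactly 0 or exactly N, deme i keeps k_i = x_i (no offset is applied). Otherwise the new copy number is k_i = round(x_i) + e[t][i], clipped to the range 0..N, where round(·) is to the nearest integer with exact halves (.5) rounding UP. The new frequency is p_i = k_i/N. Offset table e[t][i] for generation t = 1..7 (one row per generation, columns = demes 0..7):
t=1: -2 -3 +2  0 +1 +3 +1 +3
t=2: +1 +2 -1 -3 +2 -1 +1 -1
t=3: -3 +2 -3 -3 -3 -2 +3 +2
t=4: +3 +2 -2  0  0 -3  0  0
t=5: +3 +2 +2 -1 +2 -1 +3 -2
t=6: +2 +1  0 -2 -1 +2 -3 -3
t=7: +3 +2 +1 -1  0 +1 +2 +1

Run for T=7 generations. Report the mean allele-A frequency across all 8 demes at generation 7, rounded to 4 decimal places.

t=0: k=[0 0 0 0 0 12 0 0]
t=1: x=[0.0000 0.0000 0.0000 0.0000 1.0200 9.9600 1.0200 0.0000] k=[0 0 0 0 2 13 2 0]
t=2: x=[0.0000 0.0000 0.0000 0.1700 2.7650 11.1300 2.7650 0.1700] k=[0 0 0 0 5 10 4 0]
t=3: x=[0.0000 0.0000 0.0000 0.4250 5.0000 9.0650 4.1700 0.3400] k=[0 0 0 0 2 7 7 2]
t=4: x=[0.0000 0.0000 0.0000 0.1700 2.2550 6.5750 6.5750 2.4250] k=[0 0 0 0 2 4 7 2]
t=5: x=[0.0000 0.0000 0.0000 0.1700 2.0000 4.0850 6.3200 2.4250] k=[0 0 0 0 4 3 9 0]
t=6: x=[0.0000 0.0000 0.0000 0.3400 3.5750 3.5950 7.7250 0.7650] k=[0 0 0 0 3 6 5 0]
t=7: x=[0.0000 0.0000 0.0000 0.2550 3.0000 5.6600 4.6600 0.4250] k=[0 0 0 0 3 7 7 1]

0.0500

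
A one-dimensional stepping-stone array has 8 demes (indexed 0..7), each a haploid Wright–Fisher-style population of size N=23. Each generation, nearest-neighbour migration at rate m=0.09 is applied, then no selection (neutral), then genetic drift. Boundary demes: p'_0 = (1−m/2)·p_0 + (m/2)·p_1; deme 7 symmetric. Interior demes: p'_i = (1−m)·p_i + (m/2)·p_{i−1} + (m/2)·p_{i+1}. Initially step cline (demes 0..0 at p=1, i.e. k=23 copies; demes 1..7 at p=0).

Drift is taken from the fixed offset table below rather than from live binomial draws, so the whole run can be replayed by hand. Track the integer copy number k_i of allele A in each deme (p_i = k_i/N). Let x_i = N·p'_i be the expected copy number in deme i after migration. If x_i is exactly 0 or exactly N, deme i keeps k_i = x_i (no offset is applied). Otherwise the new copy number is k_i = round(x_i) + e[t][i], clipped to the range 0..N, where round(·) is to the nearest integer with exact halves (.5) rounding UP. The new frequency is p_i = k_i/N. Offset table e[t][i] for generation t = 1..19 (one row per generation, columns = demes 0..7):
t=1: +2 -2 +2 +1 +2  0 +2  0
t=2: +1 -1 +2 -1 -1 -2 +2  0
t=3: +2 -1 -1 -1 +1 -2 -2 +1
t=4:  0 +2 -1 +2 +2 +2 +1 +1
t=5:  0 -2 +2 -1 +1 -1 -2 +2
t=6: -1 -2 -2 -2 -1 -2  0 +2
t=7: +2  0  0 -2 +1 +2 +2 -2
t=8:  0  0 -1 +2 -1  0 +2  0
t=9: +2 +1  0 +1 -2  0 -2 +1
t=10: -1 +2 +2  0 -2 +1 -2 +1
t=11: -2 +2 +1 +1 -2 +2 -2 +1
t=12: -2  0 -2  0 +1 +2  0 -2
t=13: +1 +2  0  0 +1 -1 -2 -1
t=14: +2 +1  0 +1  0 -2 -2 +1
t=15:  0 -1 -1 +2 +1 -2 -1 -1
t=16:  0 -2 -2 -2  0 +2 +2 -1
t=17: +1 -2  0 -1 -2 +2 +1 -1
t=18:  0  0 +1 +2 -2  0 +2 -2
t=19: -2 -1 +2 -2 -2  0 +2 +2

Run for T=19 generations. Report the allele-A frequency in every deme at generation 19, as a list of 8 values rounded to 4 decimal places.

[0.6957, 0.2609, 0.1304, 0.0435, 0.0000, 0.1739, 0.2174, 0.0870]

t=0: k=[23 0 0 0 0 0 0 0]
t=1: x=[21.9650 1.0350 0.0000 0.0000 0.0000 0.0000 0.0000 0.0000] k=[23 0 0 0 0 0 0 0]
t=2: x=[21.9650 1.0350 0.0000 0.0000 0.0000 0.0000 0.0000 0.0000] k=[23 0 0 0 0 0 0 0]
t=3: x=[21.9650 1.0350 0.0000 0.0000 0.0000 0.0000 0.0000 0.0000] k=[23 0 0 0 0 0 0 0]
t=4: x=[21.9650 1.0350 0.0000 0.0000 0.0000 0.0000 0.0000 0.0000] k=[22 3 0 0 0 0 0 0]
t=5: x=[21.1450 3.7200 0.1350 0.0000 0.0000 0.0000 0.0000 0.0000] k=[21 2 2 0 0 0 0 0]
t=6: x=[20.1450 2.8550 1.9100 0.0900 0.0000 0.0000 0.0000 0.0000] k=[19 1 0 0 0 0 0 0]
t=7: x=[18.1900 1.7650 0.0450 0.0000 0.0000 0.0000 0.0000 0.0000] k=[20 2 0 0 0 0 0 0]
t=8: x=[19.1900 2.7200 0.0900 0.0000 0.0000 0.0000 0.0000 0.0000] k=[19 3 0 0 0 0 0 0]
t=9: x=[18.2800 3.5850 0.1350 0.0000 0.0000 0.0000 0.0000 0.0000] k=[20 5 0 0 0 0 0 0]
t=10: x=[19.3250 5.4500 0.2250 0.0000 0.0000 0.0000 0.0000 0.0000] k=[18 7 2 0 0 0 0 0]
t=11: x=[17.5050 7.2700 2.1350 0.0900 0.0000 0.0000 0.0000 0.0000] k=[16 9 3 1 0 0 0 0]
t=12: x=[15.6850 9.0450 3.1800 1.0450 0.0450 0.0000 0.0000 0.0000] k=[14 9 1 1 1 0 0 0]
t=13: x=[13.7750 8.8650 1.3600 1.0000 0.9550 0.0450 0.0000 0.0000] k=[15 11 1 1 2 0 0 0]
t=14: x=[14.8200 10.7300 1.4500 1.0450 1.8650 0.0900 0.0000 0.0000] k=[17 12 1 2 2 0 0 0]
t=15: x=[16.7750 11.7300 1.5400 1.9550 1.9100 0.0900 0.0000 0.0000] k=[17 11 1 4 3 0 0 0]
t=16: x=[16.7300 10.8200 1.5850 3.8200 2.9100 0.1350 0.0000 0.0000] k=[17 9 0 2 3 2 0 0]
t=17: x=[16.6400 8.9550 0.4950 1.9550 2.9100 1.9550 0.0900 0.0000] k=[18 7 0 1 1 4 1 0]
t=18: x=[17.5050 7.1800 0.3600 0.9550 1.1350 3.7300 1.0900 0.0450] k=[18 7 1 3 0 4 3 0]
t=19: x=[17.5050 7.2250 1.3600 2.7750 0.3150 3.7750 2.9100 0.1350] k=[16 6 3 1 0 4 5 2]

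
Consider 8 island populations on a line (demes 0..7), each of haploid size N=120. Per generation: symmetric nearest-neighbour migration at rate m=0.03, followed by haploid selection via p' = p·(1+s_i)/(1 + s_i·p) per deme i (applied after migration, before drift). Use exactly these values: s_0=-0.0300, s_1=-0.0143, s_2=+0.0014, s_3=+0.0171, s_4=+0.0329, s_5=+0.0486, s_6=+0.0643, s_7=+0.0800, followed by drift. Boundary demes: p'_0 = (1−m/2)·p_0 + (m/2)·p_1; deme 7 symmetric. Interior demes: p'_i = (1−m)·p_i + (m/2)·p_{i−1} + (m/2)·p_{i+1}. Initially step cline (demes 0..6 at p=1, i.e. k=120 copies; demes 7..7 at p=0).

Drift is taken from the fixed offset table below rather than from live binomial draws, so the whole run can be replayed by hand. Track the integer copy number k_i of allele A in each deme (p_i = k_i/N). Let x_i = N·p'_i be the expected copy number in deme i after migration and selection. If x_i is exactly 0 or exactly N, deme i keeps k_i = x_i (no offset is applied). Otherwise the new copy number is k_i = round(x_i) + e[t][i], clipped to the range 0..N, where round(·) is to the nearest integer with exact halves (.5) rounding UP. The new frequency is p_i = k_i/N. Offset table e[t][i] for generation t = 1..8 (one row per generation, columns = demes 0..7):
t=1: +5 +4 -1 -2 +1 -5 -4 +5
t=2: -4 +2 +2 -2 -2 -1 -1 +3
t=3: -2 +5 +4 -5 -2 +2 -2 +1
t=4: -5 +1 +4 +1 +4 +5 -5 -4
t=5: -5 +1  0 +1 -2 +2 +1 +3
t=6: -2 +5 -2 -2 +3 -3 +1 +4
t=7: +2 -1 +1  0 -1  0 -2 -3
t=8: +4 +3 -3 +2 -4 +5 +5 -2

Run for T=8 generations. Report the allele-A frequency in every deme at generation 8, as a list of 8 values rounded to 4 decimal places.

t=0: k=[120 120 120 120 120 120 120 0]
t=1: x=[120.0000 120.0000 120.0000 120.0000 120.0000 120.0000 118.3072 1.9417] k=[120 120 120 120 120 120 114 7]
t=2: x=[120.0000 120.0000 120.0000 120.0000 120.0000 119.9142 112.9122 9.2404] k=[120 120 120 120 120 119 112 12]
t=3: x=[120.0000 120.0000 120.0000 120.0000 119.9855 118.9601 111.1306 14.4500] k=[120 120 120 120 118 120 109 15]
t=4: x=[120.0000 120.0000 120.0000 119.9705 118.1208 119.8140 108.4234 17.5310] k=[120 120 120 120 120 120 103 14]
t=5: x=[120.0000 120.0000 120.0000 120.0000 120.0000 119.7568 102.8563 16.3942] k=[120 120 120 120 120 120 104 19]
t=6: x=[120.0000 120.0000 120.0000 120.0000 120.0000 119.7711 103.8557 21.6050] k=[120 120 120 120 120 117 105 26]
t=7: x=[120.0000 120.0000 120.0000 120.0000 119.9564 117.0067 104.8398 28.8372] k=[120 120 120 120 119 117 103 26]
t=8: x=[120.0000 120.0000 120.0000 119.9853 119.0171 116.9637 102.9854 28.8059] k=[120 120 120 120 115 120 108 27]

[1.0000, 1.0000, 1.0000, 1.0000, 0.9583, 1.0000, 0.9000, 0.2250]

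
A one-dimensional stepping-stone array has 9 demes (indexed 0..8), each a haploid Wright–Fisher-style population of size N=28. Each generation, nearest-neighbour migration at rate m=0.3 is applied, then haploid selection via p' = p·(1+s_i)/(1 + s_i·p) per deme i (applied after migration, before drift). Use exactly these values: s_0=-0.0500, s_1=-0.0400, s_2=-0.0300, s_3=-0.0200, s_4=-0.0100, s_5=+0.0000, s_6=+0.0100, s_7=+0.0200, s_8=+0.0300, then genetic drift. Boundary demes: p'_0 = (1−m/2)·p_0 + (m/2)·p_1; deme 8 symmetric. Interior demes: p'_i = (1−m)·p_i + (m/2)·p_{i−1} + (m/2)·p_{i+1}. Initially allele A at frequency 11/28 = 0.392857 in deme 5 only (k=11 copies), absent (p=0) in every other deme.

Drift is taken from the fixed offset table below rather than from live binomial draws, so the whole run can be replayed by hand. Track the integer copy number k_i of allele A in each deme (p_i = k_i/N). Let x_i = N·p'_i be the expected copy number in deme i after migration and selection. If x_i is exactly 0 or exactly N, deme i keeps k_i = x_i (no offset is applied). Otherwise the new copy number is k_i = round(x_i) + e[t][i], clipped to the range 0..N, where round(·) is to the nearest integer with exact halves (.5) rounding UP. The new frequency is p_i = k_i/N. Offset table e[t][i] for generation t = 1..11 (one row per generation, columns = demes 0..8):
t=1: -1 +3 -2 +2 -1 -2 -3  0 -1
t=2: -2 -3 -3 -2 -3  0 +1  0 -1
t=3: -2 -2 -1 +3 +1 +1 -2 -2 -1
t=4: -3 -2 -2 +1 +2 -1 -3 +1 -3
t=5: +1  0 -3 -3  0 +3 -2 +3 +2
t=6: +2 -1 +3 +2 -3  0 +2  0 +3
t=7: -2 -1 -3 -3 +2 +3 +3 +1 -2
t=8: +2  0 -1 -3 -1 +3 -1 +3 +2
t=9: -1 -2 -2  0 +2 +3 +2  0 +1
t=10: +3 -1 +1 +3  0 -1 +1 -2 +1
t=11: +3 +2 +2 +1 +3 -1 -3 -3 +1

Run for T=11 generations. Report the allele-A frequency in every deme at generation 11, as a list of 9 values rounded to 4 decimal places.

t=0: k=[0 0 0 0 0 11 0 0 0]
t=1: x=[0.0000 0.0000 0.0000 0.0000 1.6345 7.7000 1.6655 0.0000 0.0000] k=[0 0 0 0 1 6 0 0 0]
t=2: x=[0.0000 0.0000 0.0000 0.1470 1.5849 4.3500 0.9087 0.0000 0.0000] k=[0 0 0 0 0 4 2 0 0]
t=3: x=[0.0000 0.0000 0.0000 0.0000 0.5941 3.1000 2.0186 0.3059 0.0000] k=[0 0 0 0 2 4 0 0 0]
t=4: x=[0.0000 0.0000 0.0000 0.2941 1.9814 3.1000 0.6059 0.0000 0.0000] k=[0 0 0 1 4 2 0 0 0]
t=5: x=[0.0000 0.0000 0.1455 1.2752 3.2212 2.0000 0.3030 0.0000 0.0000] k=[0 0 0 0 3 5 0 0 0]
t=6: x=[0.0000 0.0000 0.0000 0.4411 2.8244 3.9500 0.7573 0.0000 0.0000] k=[0 0 0 2 0 4 3 0 0]
t=7: x=[0.0000 0.0000 0.2911 1.3734 0.8913 3.2500 2.7244 0.4589 0.0000] k=[0 0 0 0 3 6 6 1 0]
t=8: x=[0.0000 0.0000 0.0000 0.4411 2.9732 5.5500 5.2926 1.6301 0.1545] k=[0 0 0 0 2 9 4 5 2]
t=9: x=[0.0000 0.0000 0.0000 0.2941 2.7252 7.2000 4.9404 4.4739 2.5169] k=[0 0 0 0 5 10 7 4 4]
t=10: x=[0.0000 0.0000 0.0000 0.7354 4.9589 8.8000 7.0524 4.5246 4.1024] k=[0 0 0 4 5 8 8 3 5]
t=11: x=[0.0000 0.0000 0.5824 3.4878 5.2570 7.5500 7.3036 4.1191 4.8167] k=[0 0 3 4 8 7 4 1 6]

[0.0000, 0.0000, 0.1071, 0.1429, 0.2857, 0.2500, 0.1429, 0.0357, 0.2143]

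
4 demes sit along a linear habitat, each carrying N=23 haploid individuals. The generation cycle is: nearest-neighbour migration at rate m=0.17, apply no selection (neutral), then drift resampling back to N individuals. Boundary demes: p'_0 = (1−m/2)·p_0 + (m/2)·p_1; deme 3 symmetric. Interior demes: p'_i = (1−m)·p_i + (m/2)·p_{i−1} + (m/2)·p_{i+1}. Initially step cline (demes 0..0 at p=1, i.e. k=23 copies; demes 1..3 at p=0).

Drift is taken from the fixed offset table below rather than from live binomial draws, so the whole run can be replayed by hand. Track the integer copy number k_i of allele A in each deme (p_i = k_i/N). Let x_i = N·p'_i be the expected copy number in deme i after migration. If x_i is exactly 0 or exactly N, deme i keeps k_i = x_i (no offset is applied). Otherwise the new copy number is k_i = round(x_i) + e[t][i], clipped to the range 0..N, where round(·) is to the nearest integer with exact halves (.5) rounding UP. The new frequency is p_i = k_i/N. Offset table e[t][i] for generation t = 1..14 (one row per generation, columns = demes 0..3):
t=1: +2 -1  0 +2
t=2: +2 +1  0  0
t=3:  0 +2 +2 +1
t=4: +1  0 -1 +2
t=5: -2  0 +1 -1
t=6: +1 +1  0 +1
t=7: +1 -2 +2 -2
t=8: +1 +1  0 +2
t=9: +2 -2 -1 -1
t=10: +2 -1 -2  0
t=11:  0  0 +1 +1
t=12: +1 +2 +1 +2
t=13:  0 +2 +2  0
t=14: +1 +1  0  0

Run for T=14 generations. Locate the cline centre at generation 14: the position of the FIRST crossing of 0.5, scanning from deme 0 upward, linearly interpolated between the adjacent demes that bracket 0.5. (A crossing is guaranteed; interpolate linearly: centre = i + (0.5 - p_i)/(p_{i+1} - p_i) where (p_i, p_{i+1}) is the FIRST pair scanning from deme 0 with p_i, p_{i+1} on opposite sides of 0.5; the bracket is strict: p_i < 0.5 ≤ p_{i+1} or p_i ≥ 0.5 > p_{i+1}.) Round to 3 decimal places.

t=0: k=[23 0 0 0]
t=1: x=[21.0450 1.9550 0.0000 0.0000] k=[23 1 0 0]
t=2: x=[21.1300 2.7850 0.0850 0.0000] k=[23 4 0 0]
t=3: x=[21.3850 5.2750 0.3400 0.0000] k=[21 7 2 0]
t=4: x=[19.8100 7.7650 2.2550 0.1700] k=[21 8 1 2]
t=5: x=[19.8950 8.5100 1.6800 1.9150] k=[18 9 3 1]
t=6: x=[17.2350 9.2550 3.3400 1.1700] k=[18 10 3 2]
t=7: x=[17.3200 10.0850 3.5100 2.0850] k=[18 8 6 0]
t=8: x=[17.1500 8.6800 5.6600 0.5100] k=[18 10 6 3]
t=9: x=[17.3200 10.3400 6.0850 3.2550] k=[19 8 5 2]
t=10: x=[18.0650 8.6800 5.0000 2.2550] k=[20 8 3 2]
t=11: x=[18.9800 8.5950 3.3400 2.0850] k=[19 9 4 3]
t=12: x=[18.1500 9.4250 4.3400 3.0850] k=[19 11 5 5]
t=13: x=[18.3200 11.1700 5.5100 5.0000] k=[18 13 8 5]
t=14: x=[17.5750 13.0000 8.1700 5.2550] k=[19 14 8 5]

1.417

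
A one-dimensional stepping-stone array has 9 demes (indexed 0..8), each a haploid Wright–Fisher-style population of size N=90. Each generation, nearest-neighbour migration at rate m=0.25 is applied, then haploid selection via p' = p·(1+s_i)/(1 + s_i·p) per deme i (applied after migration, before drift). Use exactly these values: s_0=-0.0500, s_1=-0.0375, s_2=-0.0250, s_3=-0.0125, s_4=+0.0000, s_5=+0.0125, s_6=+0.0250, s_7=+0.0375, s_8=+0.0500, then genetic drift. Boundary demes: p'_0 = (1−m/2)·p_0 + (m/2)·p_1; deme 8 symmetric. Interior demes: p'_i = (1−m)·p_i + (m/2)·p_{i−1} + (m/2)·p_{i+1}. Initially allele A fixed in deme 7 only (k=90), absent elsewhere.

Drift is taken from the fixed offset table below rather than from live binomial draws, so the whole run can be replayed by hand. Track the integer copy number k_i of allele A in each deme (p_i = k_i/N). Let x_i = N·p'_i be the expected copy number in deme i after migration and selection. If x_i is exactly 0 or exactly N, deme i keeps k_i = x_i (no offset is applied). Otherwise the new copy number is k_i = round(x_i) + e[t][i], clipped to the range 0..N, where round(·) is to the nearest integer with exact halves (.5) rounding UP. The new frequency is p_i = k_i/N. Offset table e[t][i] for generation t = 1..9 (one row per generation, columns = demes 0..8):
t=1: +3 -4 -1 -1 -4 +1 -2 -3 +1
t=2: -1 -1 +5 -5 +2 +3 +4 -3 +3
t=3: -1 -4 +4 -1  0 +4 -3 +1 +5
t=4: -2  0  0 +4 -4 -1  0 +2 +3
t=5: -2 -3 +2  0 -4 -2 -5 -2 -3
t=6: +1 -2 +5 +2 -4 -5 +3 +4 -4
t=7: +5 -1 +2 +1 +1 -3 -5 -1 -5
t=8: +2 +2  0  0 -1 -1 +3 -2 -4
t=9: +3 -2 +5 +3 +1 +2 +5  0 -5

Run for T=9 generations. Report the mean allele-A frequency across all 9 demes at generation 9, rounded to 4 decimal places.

t=0: k=[0 0 0 0 0 0 0 90 0]
t=1: x=[0.0000 0.0000 0.0000 0.0000 0.0000 0.0000 11.4953 68.1155 11.7391] k=[0 0 0 0 0 0 9 65 13]
t=2: x=[0.0000 0.0000 0.0000 0.0000 0.0000 1.1389 15.1841 52.3088 20.2556] k=[0 0 0 0 0 4 19 49 23]
t=3: x=[0.0000 0.0000 0.0000 0.0000 0.5000 5.4381 21.2735 42.8256 27.1663] k=[0 0 0 0 1 9 18 44 32]
t=4: x=[0.0000 0.0000 0.0000 0.1234 1.8750 9.2274 20.5134 40.0666 34.5323] k=[0 0 0 4 0 8 21 42 38]
t=5: x=[0.0000 0.0000 0.4876 2.9637 1.5000 8.7224 22.4130 39.6899 39.5785] k=[0 0 2 3 0 7 17 38 37]
t=6: x=[0.0000 0.2407 1.8291 2.4696 1.2500 7.4595 18.7387 36.0425 38.1935] k=[0 0 7 4 0 2 22 40 34]
t=7: x=[0.0000 0.8425 5.6152 3.8286 0.7500 4.3006 22.1599 37.8047 35.7964] k=[0 0 8 5 2 1 17 37 31]
t=8: x=[0.0000 0.9629 6.4713 4.9409 2.2500 3.1627 17.8507 34.5300 32.7597] k=[0 3 6 5 1 2 21 33 29]
t=9: x=[0.3563 2.8911 5.3707 4.5701 1.6250 4.3006 20.5134 31.7524 30.4755] k=[3 1 10 8 3 6 26 32 25]

0.1407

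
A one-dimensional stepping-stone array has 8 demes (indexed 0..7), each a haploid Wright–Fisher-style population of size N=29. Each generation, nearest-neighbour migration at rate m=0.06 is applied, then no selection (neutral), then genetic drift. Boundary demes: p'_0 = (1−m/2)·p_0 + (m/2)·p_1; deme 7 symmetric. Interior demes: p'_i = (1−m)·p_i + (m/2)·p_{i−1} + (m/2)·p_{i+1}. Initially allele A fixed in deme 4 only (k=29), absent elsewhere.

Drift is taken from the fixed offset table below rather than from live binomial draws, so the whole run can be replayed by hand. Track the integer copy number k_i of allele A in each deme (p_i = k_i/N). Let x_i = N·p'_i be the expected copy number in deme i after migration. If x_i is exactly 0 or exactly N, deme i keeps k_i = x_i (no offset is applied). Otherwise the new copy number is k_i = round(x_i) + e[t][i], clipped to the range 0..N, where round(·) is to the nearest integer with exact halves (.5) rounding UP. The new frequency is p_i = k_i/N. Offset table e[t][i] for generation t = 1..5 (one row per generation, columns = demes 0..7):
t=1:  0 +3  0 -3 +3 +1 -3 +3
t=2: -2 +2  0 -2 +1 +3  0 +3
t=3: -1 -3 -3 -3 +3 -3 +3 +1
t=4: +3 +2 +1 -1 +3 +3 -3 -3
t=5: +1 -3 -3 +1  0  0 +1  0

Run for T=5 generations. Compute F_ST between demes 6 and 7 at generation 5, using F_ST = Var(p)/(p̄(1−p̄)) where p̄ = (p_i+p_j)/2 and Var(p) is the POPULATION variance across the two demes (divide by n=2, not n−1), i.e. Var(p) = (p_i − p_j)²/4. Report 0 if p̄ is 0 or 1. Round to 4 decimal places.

0.0175

t=0: k=[0 0 0 0 29 0 0 0]
t=1: x=[0.0000 0.0000 0.0000 0.8700 27.2600 0.8700 0.0000 0.0000] k=[0 0 0 0 29 2 0 0]
t=2: x=[0.0000 0.0000 0.0000 0.8700 27.3200 2.7500 0.0600 0.0000] k=[0 0 0 0 28 6 0 0]
t=3: x=[0.0000 0.0000 0.0000 0.8400 26.5000 6.4800 0.1800 0.0000] k=[0 0 0 0 29 3 3 0]
t=4: x=[0.0000 0.0000 0.0000 0.8700 27.3500 3.7800 2.9100 0.0900] k=[0 0 0 0 29 7 0 0]
t=5: x=[0.0000 0.0000 0.0000 0.8700 27.4700 7.4500 0.2100 0.0000] k=[0 0 0 2 27 7 1 0]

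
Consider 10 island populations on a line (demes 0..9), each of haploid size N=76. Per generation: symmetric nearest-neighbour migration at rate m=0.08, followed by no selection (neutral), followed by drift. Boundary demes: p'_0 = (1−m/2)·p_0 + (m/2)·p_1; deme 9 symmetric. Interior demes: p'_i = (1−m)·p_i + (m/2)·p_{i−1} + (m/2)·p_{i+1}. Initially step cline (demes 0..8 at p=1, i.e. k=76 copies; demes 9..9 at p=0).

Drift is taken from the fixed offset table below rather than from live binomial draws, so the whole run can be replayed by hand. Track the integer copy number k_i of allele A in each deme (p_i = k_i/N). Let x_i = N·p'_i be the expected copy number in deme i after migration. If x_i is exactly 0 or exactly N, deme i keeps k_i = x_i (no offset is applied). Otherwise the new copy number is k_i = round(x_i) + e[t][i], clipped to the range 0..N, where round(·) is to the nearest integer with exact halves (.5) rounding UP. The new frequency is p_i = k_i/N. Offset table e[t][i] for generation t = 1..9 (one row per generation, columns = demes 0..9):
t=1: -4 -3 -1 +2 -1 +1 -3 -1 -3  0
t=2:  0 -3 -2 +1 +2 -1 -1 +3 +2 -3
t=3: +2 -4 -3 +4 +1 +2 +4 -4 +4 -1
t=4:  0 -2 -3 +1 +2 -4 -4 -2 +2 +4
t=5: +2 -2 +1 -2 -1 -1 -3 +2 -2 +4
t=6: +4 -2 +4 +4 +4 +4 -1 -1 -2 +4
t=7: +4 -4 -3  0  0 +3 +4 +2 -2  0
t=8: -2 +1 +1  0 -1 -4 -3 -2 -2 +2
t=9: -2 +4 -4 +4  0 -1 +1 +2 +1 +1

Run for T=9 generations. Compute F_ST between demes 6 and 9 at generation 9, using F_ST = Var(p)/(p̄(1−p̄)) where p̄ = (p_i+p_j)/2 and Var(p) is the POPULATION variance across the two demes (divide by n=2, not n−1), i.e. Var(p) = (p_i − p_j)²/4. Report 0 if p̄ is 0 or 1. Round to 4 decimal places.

t=0: k=[76 76 76 76 76 76 76 76 76 0]
t=1: x=[76.0000 76.0000 76.0000 76.0000 76.0000 76.0000 76.0000 76.0000 72.9600 3.0400] k=[76 76 76 76 76 76 76 76 70 3]
t=2: x=[76.0000 76.0000 76.0000 76.0000 76.0000 76.0000 76.0000 75.7600 67.5600 5.6800] k=[76 76 76 76 76 76 76 76 70 3]
t=3: x=[76.0000 76.0000 76.0000 76.0000 76.0000 76.0000 76.0000 75.7600 67.5600 5.6800] k=[76 76 76 76 76 76 76 72 72 5]
t=4: x=[76.0000 76.0000 76.0000 76.0000 76.0000 76.0000 75.8400 72.1600 69.3200 7.6800] k=[76 76 76 76 76 76 72 70 71 12]
t=5: x=[76.0000 76.0000 76.0000 76.0000 76.0000 75.8400 72.0800 70.1200 68.6000 14.3600] k=[76 76 76 76 76 75 69 72 67 18]
t=6: x=[76.0000 76.0000 76.0000 76.0000 75.9600 74.8000 69.3600 71.6800 65.2400 19.9600] k=[76 76 76 76 76 76 68 71 63 24]
t=7: x=[76.0000 76.0000 76.0000 76.0000 76.0000 75.6800 68.4400 70.5600 61.7600 25.5600] k=[76 76 76 76 76 76 72 73 60 26]
t=8: x=[76.0000 76.0000 76.0000 76.0000 76.0000 75.8400 72.2000 72.4400 59.1600 27.3600] k=[76 76 76 76 76 72 69 70 57 29]
t=9: x=[76.0000 76.0000 76.0000 76.0000 75.8400 72.0400 69.1600 69.4400 56.4000 30.1200] k=[76 76 76 76 76 71 70 71 57 31]

0.2953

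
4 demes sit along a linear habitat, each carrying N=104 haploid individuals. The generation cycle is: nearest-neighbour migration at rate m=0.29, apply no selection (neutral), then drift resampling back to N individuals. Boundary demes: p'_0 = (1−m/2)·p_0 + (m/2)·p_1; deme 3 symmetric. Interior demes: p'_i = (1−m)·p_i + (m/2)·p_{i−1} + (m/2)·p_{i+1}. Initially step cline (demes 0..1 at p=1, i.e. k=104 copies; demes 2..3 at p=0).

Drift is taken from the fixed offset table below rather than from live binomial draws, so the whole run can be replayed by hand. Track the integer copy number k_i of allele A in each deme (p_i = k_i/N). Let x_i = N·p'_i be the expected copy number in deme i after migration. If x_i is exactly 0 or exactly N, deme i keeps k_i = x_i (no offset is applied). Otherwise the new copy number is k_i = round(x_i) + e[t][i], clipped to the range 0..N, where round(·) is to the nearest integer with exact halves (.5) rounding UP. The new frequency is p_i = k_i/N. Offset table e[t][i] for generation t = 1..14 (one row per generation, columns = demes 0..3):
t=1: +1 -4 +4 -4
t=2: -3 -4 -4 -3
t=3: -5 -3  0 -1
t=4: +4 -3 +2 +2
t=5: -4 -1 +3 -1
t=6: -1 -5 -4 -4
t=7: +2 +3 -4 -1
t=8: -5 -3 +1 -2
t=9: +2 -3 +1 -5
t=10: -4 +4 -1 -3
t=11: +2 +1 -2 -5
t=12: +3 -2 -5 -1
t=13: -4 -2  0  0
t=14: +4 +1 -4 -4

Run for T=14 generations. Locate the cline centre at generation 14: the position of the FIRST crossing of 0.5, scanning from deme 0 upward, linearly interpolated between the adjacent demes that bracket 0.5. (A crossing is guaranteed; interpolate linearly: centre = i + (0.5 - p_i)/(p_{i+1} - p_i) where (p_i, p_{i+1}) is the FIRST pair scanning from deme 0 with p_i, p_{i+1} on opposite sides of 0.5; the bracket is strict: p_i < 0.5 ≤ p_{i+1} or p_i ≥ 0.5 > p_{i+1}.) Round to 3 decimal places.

t=0: k=[104 104 0 0]
t=1: x=[104.0000 88.9200 15.0800 0.0000] k=[104 85 19 0]
t=2: x=[101.2450 78.1850 25.8150 2.7550] k=[98 74 22 0]
t=3: x=[94.5200 69.9400 26.3500 3.1900] k=[90 67 26 2]
t=4: x=[86.6650 64.3900 28.4650 5.4800] k=[91 61 30 7]
t=5: x=[86.6500 60.8550 31.1600 10.3350] k=[83 60 34 9]
t=6: x=[79.6650 59.5650 34.1450 12.6250] k=[79 55 30 9]
t=7: x=[75.5200 54.8550 30.5800 12.0450] k=[78 58 27 11]
t=8: x=[75.1000 56.4050 29.1750 13.3200] k=[70 53 30 11]
t=9: x=[67.5350 52.1300 30.5800 13.7550] k=[70 49 32 9]
t=10: x=[66.9550 49.5800 31.1300 12.3350] k=[63 54 30 9]
t=11: x=[61.6950 51.8250 30.4350 12.0450] k=[64 53 28 7]
t=12: x=[62.4050 50.9700 28.5800 10.0450] k=[65 49 24 9]
t=13: x=[62.6800 47.6950 25.4500 11.1750] k=[59 46 25 11]
t=14: x=[57.1150 44.8400 26.0150 13.0300] k=[61 46 22 9]

0.600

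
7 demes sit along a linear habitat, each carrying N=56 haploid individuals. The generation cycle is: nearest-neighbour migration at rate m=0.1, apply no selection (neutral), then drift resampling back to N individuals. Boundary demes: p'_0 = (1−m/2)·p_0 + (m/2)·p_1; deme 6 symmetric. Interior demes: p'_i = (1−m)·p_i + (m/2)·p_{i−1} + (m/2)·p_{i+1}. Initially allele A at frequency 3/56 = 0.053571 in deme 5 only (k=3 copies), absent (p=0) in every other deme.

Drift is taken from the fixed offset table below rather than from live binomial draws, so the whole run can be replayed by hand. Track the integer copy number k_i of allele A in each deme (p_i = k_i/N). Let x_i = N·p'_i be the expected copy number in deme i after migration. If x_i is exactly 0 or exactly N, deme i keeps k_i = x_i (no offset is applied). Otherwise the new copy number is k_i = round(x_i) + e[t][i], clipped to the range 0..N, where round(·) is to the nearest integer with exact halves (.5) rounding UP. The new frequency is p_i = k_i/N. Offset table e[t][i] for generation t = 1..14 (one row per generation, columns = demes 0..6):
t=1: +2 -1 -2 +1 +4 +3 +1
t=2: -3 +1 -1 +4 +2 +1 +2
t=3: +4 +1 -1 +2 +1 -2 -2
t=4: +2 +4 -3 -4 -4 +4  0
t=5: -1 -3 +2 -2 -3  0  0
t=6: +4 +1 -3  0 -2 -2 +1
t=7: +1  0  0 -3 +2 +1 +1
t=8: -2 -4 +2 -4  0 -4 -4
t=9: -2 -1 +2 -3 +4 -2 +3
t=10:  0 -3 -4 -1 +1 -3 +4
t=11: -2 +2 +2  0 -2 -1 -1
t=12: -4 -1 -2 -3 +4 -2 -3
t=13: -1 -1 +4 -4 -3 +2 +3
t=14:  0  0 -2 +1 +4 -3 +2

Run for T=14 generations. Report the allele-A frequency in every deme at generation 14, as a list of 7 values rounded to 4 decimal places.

t=0: k=[0 0 0 0 0 3 0]
t=1: x=[0.0000 0.0000 0.0000 0.0000 0.1500 2.7000 0.1500] k=[0 0 0 0 4 6 1]
t=2: x=[0.0000 0.0000 0.0000 0.2000 3.9000 5.6500 1.2500] k=[0 0 0 4 6 7 3]
t=3: x=[0.0000 0.0000 0.2000 3.9000 5.9500 6.7500 3.2000] k=[0 0 0 6 7 5 1]
t=4: x=[0.0000 0.0000 0.3000 5.7500 6.8500 4.9000 1.2000] k=[0 0 0 2 3 9 1]
t=5: x=[0.0000 0.0000 0.1000 1.9500 3.2500 8.3000 1.4000] k=[0 0 2 0 0 8 1]
t=6: x=[0.0000 0.1000 1.8000 0.1000 0.4000 7.2500 1.3500] k=[0 1 0 0 0 5 2]
t=7: x=[0.0500 0.9000 0.0500 0.0000 0.2500 4.6000 2.1500] k=[1 1 0 0 2 6 3]
t=8: x=[1.0000 0.9500 0.0500 0.1000 2.1000 5.6500 3.1500] k=[0 0 2 0 2 2 0]
t=9: x=[0.0000 0.1000 1.8000 0.2000 1.9000 1.9000 0.1000] k=[0 0 4 0 6 0 3]
t=10: x=[0.0000 0.2000 3.6000 0.5000 5.4000 0.4500 2.8500] k=[0 0 0 0 6 0 7]
t=11: x=[0.0000 0.0000 0.0000 0.3000 5.4000 0.6500 6.6500] k=[0 0 0 0 3 0 6]
t=12: x=[0.0000 0.0000 0.0000 0.1500 2.7000 0.4500 5.7000] k=[0 0 0 0 7 0 3]
t=13: x=[0.0000 0.0000 0.0000 0.3500 6.3000 0.5000 2.8500] k=[0 0 0 0 3 3 6]
t=14: x=[0.0000 0.0000 0.0000 0.1500 2.8500 3.1500 5.8500] k=[0 0 0 1 7 0 8]

[0.0000, 0.0000, 0.0000, 0.0179, 0.1250, 0.0000, 0.1429]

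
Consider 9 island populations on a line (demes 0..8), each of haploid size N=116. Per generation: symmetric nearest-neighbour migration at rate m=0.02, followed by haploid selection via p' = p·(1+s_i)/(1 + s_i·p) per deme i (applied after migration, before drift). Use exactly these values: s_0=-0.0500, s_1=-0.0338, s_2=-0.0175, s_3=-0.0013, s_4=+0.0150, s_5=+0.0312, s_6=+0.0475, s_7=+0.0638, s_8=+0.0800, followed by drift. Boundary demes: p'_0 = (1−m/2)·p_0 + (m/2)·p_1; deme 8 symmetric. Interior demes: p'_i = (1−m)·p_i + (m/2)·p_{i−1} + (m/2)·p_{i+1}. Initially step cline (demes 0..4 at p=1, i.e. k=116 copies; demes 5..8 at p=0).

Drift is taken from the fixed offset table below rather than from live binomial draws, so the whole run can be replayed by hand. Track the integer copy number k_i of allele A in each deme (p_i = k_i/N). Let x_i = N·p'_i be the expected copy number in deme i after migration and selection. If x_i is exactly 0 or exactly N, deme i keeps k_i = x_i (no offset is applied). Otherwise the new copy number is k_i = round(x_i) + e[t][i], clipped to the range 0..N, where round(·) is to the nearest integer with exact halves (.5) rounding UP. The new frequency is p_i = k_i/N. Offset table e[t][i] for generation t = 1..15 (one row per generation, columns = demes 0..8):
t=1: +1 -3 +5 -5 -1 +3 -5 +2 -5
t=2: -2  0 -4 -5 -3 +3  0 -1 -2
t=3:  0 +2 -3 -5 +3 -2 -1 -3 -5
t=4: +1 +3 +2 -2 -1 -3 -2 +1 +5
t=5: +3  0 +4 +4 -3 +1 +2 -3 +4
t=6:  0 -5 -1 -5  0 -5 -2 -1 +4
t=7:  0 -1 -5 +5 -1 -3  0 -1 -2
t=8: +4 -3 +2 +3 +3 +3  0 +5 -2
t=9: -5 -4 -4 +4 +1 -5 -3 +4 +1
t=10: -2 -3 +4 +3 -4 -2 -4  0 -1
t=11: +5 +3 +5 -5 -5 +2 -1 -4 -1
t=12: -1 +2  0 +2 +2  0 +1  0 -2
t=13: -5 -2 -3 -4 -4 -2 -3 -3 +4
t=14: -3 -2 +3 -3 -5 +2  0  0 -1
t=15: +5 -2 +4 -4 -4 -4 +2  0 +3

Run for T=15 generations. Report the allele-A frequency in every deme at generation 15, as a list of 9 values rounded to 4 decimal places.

t=0: k=[116 116 116 116 116 0 0 0 0]
t=1: x=[116.0000 116.0000 116.0000 116.0000 114.8570 1.1958 0.0000 0.0000 0.0000] k=[116 116 116 116 114 4 0 0 0]
t=2: x=[116.0000 116.0000 116.0000 115.9800 112.9643 5.2108 0.0419 0.0000 0.0000] k=[116 116 116 111 110 8 0 0 0]
t=3: x=[116.0000 116.0000 115.9491 111.0338 109.0874 9.1968 0.0838 0.0000 0.0000] k=[116 116 113 106 112 7 0 0 0]
t=4: x=[116.0000 115.9690 112.9073 106.1182 110.9622 8.2114 0.0733 0.0000 0.0000] k=[116 116 115 104 110 5 0 0 0]
t=5: x=[116.0000 115.9897 114.8806 104.1562 108.9887 6.1772 0.0524 0.0000 0.0000] k=[116 116 116 108 106 7 2 0 0]
t=6: x=[116.0000 116.0000 115.9186 108.0504 105.1770 8.1703 2.1247 0.0213 0.0000] k=[116 116 115 103 105 3 0 0 0]
t=7: x=[116.0000 115.9897 114.8704 103.1251 104.1197 4.1101 0.0314 0.0000 0.0000] k=[116 115 110 108 103 1 0 0 0]
t=8: x=[115.9895 114.9240 109.9292 107.9603 102.2119 2.0716 0.0105 0.0000 0.0000] k=[116 112 112 111 105 5 0 0 0]
t=9: x=[115.9579 111.9064 111.9211 110.9437 104.2185 6.1258 0.0524 0.0000 0.0000] k=[111 108 108 115 105 1 0 0 0]
t=10: x=[110.7173 107.7710 107.9386 114.8285 104.2185 2.0922 0.0105 0.0000 0.0000] k=[109 105 112 116 100 0 0 0 0]
t=11: x=[108.6131 104.7659 111.9008 115.7997 99.3732 1.0309 0.0000 0.0000 0.0000] k=[114 108 116 111 94 3 0 0 0]
t=12: x=[113.8336 107.8843 115.8677 110.8736 93.5310 3.9969 0.0314 0.0000 0.0000] k=[113 110 116 113 96 4 1 0 0]
t=13: x=[112.8149 109.8941 115.9084 112.8560 95.5025 5.0359 1.0680 0.0106 0.0000] k=[108 108 113 109 92 3 0 0 0]
t=14: x=[107.6094 107.7916 112.8565 108.8613 91.5684 3.9763 0.0314 0.0000 0.0000] k=[105 106 116 106 87 6 0 0 0]
t=15: x=[104.4890 105.7739 115.7964 105.8980 86.7072 6.9480 0.0628 0.0000 0.0000] k=[109 104 116 102 83 3 2 0 0]

[0.9397, 0.8966, 1.0000, 0.8793, 0.7155, 0.0259, 0.0172, 0.0000, 0.0000]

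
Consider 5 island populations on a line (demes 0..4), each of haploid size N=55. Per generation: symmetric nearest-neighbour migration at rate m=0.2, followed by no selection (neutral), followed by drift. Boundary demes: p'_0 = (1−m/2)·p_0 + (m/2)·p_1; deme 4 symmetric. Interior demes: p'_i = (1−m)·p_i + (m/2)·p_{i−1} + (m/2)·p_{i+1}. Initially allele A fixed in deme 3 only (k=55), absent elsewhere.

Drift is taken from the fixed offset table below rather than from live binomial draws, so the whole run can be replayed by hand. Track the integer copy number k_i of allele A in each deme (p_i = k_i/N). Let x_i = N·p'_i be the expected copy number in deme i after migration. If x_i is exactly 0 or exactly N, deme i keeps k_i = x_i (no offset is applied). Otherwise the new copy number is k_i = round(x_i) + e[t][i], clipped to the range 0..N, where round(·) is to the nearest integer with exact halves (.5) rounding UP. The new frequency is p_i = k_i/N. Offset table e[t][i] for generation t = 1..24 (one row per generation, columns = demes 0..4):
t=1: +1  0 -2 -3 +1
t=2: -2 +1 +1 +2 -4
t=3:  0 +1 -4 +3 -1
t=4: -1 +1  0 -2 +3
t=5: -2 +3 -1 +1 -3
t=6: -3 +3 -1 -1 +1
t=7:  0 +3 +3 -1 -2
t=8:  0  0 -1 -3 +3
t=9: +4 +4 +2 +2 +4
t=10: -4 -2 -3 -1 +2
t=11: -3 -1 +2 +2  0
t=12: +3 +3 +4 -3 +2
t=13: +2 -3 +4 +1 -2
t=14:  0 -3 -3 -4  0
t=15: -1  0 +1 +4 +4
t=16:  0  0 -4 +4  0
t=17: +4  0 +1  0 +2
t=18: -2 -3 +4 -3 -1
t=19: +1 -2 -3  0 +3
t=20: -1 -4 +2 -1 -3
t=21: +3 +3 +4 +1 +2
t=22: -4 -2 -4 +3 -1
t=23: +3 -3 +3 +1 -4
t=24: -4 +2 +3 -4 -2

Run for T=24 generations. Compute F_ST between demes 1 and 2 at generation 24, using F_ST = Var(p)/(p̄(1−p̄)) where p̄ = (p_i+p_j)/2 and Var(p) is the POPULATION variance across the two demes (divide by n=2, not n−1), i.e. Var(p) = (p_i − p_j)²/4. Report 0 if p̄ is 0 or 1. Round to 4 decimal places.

t=0: k=[0 0 0 55 0]
t=1: x=[0.0000 0.0000 5.5000 44.0000 5.5000] k=[0 0 4 41 7]
t=2: x=[0.0000 0.4000 7.3000 33.9000 10.4000] k=[0 1 8 36 6]
t=3: x=[0.1000 1.6000 10.1000 30.2000 9.0000] k=[0 3 6 33 8]
t=4: x=[0.3000 3.0000 8.4000 27.8000 10.5000] k=[0 4 8 26 14]
t=5: x=[0.4000 4.0000 9.4000 23.0000 15.2000] k=[0 7 8 24 12]
t=6: x=[0.7000 6.4000 9.5000 21.2000 13.2000] k=[0 9 9 20 14]
t=7: x=[0.9000 8.1000 10.1000 18.3000 14.6000] k=[1 11 13 17 13]
t=8: x=[2.0000 10.2000 13.2000 16.2000 13.4000] k=[2 10 12 13 16]
t=9: x=[2.8000 9.4000 11.9000 13.2000 15.7000] k=[7 13 14 15 20]
t=10: x=[7.6000 12.5000 14.0000 15.4000 19.5000] k=[4 11 11 14 22]
t=11: x=[4.7000 10.3000 11.3000 14.5000 21.2000] k=[2 9 13 17 21]
t=12: x=[2.7000 8.7000 13.0000 17.0000 20.6000] k=[6 12 17 14 23]
t=13: x=[6.6000 11.9000 16.2000 15.2000 22.1000] k=[9 9 20 16 20]
t=14: x=[9.0000 10.1000 18.5000 16.8000 19.6000] k=[9 7 16 13 20]
t=15: x=[8.8000 8.1000 14.8000 14.0000 19.3000] k=[8 8 16 18 23]
t=16: x=[8.0000 8.8000 15.4000 18.3000 22.5000] k=[8 9 11 22 23]
t=17: x=[8.1000 9.1000 11.9000 21.0000 22.9000] k=[12 9 13 21 25]
t=18: x=[11.7000 9.7000 13.4000 20.6000 24.6000] k=[10 7 17 18 24]
t=19: x=[9.7000 8.3000 16.1000 18.5000 23.4000] k=[11 6 13 19 26]
t=20: x=[10.5000 7.2000 12.9000 19.1000 25.3000] k=[10 3 15 18 22]
t=21: x=[9.3000 4.9000 14.1000 18.1000 21.6000] k=[12 8 18 19 24]
t=22: x=[11.6000 9.4000 17.1000 19.4000 23.5000] k=[8 7 13 22 23]
t=23: x=[7.9000 7.7000 13.3000 21.2000 22.9000] k=[11 5 16 22 19]
t=24: x=[10.4000 6.7000 15.5000 21.1000 19.3000] k=[6 9 19 17 17]

0.0436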